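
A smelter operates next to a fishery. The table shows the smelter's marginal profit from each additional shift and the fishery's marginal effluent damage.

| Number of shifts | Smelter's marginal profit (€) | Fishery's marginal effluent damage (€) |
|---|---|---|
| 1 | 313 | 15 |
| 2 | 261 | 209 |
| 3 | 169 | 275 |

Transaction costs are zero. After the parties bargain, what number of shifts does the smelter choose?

2

Bargaining reaches the level where marginal profit last exceeds marginal effluent damage.
That holds through level 2 (261 ≥ 209) but not at 3 (169 < 275).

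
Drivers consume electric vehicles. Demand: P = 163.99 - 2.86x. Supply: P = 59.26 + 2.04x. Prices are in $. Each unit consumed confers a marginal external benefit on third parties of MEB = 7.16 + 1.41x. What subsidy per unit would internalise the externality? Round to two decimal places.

subsidy = $52.36 per unit

Social marginal benefit = demand + MEB = 171.15 - 1.45x.
Set SMB = MC: 171.15 - 1.45x = 59.26 + 2.04x → x* = 32.0602.
The Pigouvian subsidy equals MEB at x*: 7.16 + 1.41×32.0602 = 52.3649.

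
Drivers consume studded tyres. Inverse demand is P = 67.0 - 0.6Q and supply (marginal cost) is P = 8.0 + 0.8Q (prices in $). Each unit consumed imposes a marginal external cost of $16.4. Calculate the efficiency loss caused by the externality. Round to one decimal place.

Market equilibrium (private): 8.0 + 0.8Q = 67.0 - 0.6Q → Q_m = 42.1429.
Social marginal benefit = demand − MEC = 50.6 - 0.6Q.
Set SMB = MC: 50.6 - 0.6Q = 8.0 + 0.8Q → Q* = 30.4286.
The welfare-loss triangle has base |Q_m − Q*| and height MEC(Q_m) (the vertical gap between SMB and MC is zero at Q* and MEC at Q_m).
DWL = ½ × 11.7143 × 16.4000 = 96.0573.

DWL = $96.1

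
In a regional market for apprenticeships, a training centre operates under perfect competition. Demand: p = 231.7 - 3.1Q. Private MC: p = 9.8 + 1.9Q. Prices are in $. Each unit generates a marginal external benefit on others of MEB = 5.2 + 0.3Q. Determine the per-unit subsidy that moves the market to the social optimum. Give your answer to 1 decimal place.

subsidy = $19.7 per unit

Social marginal cost = private MC − MEB = 4.6 + 1.6Q.
Set SMC = demand: 4.6 + 1.6Q = 231.7 - 3.1Q → Q* = 48.3191.
The Pigouvian subsidy equals MEB at Q*: 5.2 + 0.3×48.3191 = 19.6957.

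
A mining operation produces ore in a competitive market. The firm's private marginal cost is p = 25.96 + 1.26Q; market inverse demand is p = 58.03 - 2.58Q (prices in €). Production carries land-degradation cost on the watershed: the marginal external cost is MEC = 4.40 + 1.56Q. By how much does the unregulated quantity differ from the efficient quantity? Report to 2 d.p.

Market equilibrium (private): 25.96 + 1.26Q = 58.03 - 2.58Q → Q_m = 8.3516.
Social marginal cost = private MC + MEC = 30.36 + 2.82Q.
Set SMC = demand: 30.36 + 2.82Q = 58.03 - 2.58Q → Q* = 5.1241.
Gap = |8.3516 − 5.1241| = 3.2275.

3.23 units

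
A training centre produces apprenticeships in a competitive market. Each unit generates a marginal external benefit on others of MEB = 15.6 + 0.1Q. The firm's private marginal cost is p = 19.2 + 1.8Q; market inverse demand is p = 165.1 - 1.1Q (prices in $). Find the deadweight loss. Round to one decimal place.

Market equilibrium (private): 19.2 + 1.8Q = 165.1 - 1.1Q → Q_m = 50.3103.
Social marginal cost = private MC − MEB = 3.6 + 1.7Q.
Set SMC = demand: 3.6 + 1.7Q = 165.1 - 1.1Q → Q* = 57.6786.
The loss is the area between SMC and demand from Q* to Q_m; with linear curves that's a triangle of height MEB(Q_m).
DWL = ½ × 7.3683 × 20.6310 = 76.0077.

DWL = $76.0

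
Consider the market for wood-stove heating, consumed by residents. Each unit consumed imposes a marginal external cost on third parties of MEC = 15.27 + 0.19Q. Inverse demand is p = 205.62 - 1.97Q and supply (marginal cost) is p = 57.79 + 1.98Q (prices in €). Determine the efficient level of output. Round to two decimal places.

Social marginal benefit = demand − MEC = 190.35 - 2.16Q.
Set SMB = MC: 190.35 - 2.16Q = 57.79 + 1.98Q → Q* = 32.0193.

Q* = 32.02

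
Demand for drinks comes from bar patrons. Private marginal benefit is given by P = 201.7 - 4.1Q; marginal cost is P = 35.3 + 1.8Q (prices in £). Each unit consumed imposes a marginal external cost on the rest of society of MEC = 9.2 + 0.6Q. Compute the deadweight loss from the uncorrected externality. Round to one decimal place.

DWL = £52.5

Market equilibrium (private): 35.3 + 1.8Q = 201.7 - 4.1Q → Q_m = 28.2034.
Social marginal benefit = demand − MEC = 192.5 - 4.7Q.
Set SMB = MC: 192.5 - 4.7Q = 35.3 + 1.8Q → Q* = 24.1846.
The loss is the area between SMB and MC from Q* to Q_m; with linear curves that's a triangle of height MEC(Q_m).
DWL = ½ × 4.0188 × 26.1220 = 52.4895.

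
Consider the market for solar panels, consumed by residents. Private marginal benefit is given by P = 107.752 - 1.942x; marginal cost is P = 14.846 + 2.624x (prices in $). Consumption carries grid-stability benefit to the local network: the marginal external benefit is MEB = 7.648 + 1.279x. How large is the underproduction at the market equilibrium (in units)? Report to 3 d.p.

Market equilibrium (private): 14.846 + 2.624x = 107.752 - 1.942x → x_m = 20.3473.
Social marginal benefit = demand + MEB = 115.400 - 0.663x.
Set SMB = MC: 115.400 - 0.663x = 14.846 + 2.624x → x* = 30.5914.
Gap = |20.3473 − 30.5914| = 10.2441.

10.244 units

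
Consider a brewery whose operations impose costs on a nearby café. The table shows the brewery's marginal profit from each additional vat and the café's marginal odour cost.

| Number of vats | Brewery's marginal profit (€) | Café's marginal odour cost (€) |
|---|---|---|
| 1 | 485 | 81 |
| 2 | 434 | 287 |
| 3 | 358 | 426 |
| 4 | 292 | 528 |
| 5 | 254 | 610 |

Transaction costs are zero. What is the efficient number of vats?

Bargaining reaches the level where marginal profit last exceeds marginal odour cost.
That holds through level 2 (434 ≥ 287) but not at 3 (358 < 426).

2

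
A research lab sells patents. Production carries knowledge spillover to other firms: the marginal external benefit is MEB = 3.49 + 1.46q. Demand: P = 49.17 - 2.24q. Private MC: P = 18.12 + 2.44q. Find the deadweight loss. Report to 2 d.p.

Market equilibrium (private): 18.12 + 2.44q = 49.17 - 2.24q → q_m = 6.6346.
Social marginal cost = private MC − MEB = 14.63 + 0.98q.
Set SMC = demand: 14.63 + 0.98q = 49.17 - 2.24q → q* = 10.7267.
Between q* and q_m the wedge demand − SMC runs linearly from 0 to MEB(q_m), so the loss is a triangle.
DWL = ½ × 4.0921 × 13.1765 = 26.9598.

DWL = 26.96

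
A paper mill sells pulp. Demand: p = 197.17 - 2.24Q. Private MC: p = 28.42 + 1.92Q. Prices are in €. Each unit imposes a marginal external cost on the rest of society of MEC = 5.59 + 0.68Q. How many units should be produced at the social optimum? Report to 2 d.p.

Social marginal cost = private MC + MEC = 34.01 + 2.60Q.
Set SMC = demand: 34.01 + 2.60Q = 197.17 - 2.24Q → Q* = 33.7107.

Q* = 33.71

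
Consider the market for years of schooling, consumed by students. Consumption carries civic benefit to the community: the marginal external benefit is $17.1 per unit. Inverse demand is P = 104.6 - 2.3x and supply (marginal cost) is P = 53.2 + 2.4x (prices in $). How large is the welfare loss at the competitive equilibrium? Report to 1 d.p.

DWL = $31.1

Market equilibrium (private): 53.2 + 2.4x = 104.6 - 2.3x → x_m = 10.9362.
Social marginal benefit = demand + MEB = 121.7 - 2.3x.
Set SMB = MC: 121.7 - 2.3x = 53.2 + 2.4x → x* = 14.5745.
The loss is the area between SMB and MC from x* to x_m; with linear curves that's a triangle of height MEB(x_m).
DWL = ½ × 3.6383 × 17.1000 = 31.1075.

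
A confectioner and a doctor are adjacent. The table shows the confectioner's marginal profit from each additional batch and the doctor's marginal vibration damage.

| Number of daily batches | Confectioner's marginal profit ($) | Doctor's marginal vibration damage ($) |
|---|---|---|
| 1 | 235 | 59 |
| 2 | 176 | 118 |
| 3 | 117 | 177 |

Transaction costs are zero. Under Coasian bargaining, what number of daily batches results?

Bargaining reaches the level where marginal profit last exceeds marginal vibration damage.
That holds through level 2 (176 ≥ 118) but not at 3 (117 < 177).

2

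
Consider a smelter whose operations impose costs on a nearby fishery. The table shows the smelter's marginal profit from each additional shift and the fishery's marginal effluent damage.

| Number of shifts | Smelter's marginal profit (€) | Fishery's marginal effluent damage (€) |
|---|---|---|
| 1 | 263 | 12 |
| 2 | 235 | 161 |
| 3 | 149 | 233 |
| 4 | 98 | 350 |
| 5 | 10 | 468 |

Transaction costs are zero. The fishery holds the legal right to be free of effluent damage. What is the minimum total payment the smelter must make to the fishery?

Efficient level: marginal profit ≥ marginal effluent damage through level 2, so k* = 2.
With the fishery holding the right, the smelter must at least compensate total damage at k*: 12 + 161 = 173.

€173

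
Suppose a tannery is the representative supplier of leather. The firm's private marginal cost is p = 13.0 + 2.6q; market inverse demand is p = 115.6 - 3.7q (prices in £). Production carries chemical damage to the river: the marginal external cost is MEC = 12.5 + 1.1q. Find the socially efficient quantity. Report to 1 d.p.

Social marginal cost = private MC + MEC = 25.5 + 3.7q.
Set SMC = demand: 25.5 + 3.7q = 115.6 - 3.7q → q* = 12.1757.

q* = 12.2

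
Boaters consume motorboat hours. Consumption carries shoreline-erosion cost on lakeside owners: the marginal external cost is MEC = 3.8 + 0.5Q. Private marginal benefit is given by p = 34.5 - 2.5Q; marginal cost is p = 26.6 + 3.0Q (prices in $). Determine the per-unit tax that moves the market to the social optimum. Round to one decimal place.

tax = $4.1 per unit

Social marginal benefit = demand − MEC = 30.7 - 3.0Q.
Set SMB = MC: 30.7 - 3.0Q = 26.6 + 3.0Q → Q* = 0.6833.
The Pigouvian tax equals MEC at Q*: 3.8 + 0.5×0.6833 = 4.1417.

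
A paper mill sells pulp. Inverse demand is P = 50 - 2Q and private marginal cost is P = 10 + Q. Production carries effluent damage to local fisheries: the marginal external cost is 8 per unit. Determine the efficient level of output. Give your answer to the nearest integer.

Social marginal cost = private MC + MEC = 18 + Q.
Set SMC = demand: 18 + Q = 50 - 2Q → Q* = 10.6667.

Q* = 11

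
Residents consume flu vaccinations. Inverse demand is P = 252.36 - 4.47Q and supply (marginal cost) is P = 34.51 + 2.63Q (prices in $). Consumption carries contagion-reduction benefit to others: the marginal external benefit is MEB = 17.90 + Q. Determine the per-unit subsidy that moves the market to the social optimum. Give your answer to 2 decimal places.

subsidy = $56.55 per unit

Social marginal benefit = demand + MEB = 270.26 - 3.47Q.
Set SMB = MC: 270.26 - 3.47Q = 34.51 + 2.63Q → Q* = 38.6475.
The Pigouvian subsidy equals MEB at Q*: 17.90 + 1.00×38.6475 = 56.5475.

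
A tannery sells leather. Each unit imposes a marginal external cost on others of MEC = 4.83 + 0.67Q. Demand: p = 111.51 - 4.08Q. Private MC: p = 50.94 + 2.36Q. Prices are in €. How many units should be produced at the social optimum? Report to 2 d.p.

Social marginal cost = private MC + MEC = 55.77 + 3.03Q.
Set SMC = demand: 55.77 + 3.03Q = 111.51 - 4.08Q → Q* = 7.8397.

Q* = 7.84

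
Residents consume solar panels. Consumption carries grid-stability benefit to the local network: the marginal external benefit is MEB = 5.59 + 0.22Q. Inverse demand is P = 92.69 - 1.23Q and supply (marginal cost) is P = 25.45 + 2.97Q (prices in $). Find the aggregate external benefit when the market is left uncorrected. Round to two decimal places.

$117.69

Market equilibrium (private): 25.45 + 2.97Q = 92.69 - 1.23Q → Q_m = 16.0095.
Total external benefit = ∫₀^{Q_m} (5.59 + 0.22Q) dQ = 5.59×16.0095 + ½×0.22×16.0095² = 117.6866.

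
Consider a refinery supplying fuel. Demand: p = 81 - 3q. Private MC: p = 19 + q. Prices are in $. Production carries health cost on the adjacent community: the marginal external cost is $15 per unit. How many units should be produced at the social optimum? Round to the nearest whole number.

q* = 12

Social marginal cost = private MC + MEC = 34 + q.
Set SMC = demand: 34 + q = 81 - 3q → q* = 11.7500.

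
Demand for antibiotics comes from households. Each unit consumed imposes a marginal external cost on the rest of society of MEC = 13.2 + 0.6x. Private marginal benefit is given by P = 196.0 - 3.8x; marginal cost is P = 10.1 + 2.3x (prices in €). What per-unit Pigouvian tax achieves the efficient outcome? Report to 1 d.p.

tax = €28.7 per unit

Social marginal benefit = demand − MEC = 182.8 - 4.4x.
Set SMB = MC: 182.8 - 4.4x = 10.1 + 2.3x → x* = 25.7761.
The Pigouvian tax equals MEC at x*: 13.2 + 0.6×25.7761 = 28.6657.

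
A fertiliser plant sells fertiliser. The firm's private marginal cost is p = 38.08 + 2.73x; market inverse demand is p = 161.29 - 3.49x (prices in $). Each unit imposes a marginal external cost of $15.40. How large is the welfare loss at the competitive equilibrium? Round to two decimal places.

Market equilibrium (private): 38.08 + 2.73x = 161.29 - 3.49x → x_m = 19.8087.
Social marginal cost = private MC + MEC = 53.48 + 2.73x.
Set SMC = demand: 53.48 + 2.73x = 161.29 - 3.49x → x* = 17.3328.
Height of the DWL triangle at x_m is SMC(x_m) − demand(x_m) = MEC(x_m) = 15.4000.
DWL = ½ × 2.4759 × 15.4000 = 19.0644.

DWL = $19.06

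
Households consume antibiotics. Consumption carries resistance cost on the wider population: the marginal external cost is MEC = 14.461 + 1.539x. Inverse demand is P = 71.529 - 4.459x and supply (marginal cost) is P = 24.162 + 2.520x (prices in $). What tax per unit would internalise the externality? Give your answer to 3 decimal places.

tax = $20.406 per unit

Social marginal benefit = demand − MEC = 57.068 - 5.998x.
Set SMB = MC: 57.068 - 5.998x = 24.162 + 2.520x → x* = 3.8631.
The Pigouvian tax equals MEC at x*: 14.461 + 1.539×3.8631 = 20.4063.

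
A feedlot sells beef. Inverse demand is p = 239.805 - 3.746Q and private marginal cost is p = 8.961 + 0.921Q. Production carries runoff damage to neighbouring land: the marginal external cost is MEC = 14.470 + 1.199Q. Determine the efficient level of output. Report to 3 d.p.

Social marginal cost = private MC + MEC = 23.431 + 2.120Q.
Set SMC = demand: 23.431 + 2.120Q = 239.805 - 3.746Q → Q* = 36.8861.

Q* = 36.886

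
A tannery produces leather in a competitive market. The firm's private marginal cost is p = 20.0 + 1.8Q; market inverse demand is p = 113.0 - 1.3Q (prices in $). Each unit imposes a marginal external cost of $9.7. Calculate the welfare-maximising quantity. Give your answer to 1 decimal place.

Social marginal cost = private MC + MEC = 29.7 + 1.8Q.
Set SMC = demand: 29.7 + 1.8Q = 113.0 - 1.3Q → Q* = 26.8710.

Q* = 26.9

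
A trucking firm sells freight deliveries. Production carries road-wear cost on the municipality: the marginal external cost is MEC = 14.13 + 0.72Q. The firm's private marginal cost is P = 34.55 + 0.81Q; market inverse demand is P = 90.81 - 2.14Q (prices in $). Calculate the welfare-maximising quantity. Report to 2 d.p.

Q* = 11.48

Social marginal cost = private MC + MEC = 48.68 + 1.53Q.
Set SMC = demand: 48.68 + 1.53Q = 90.81 - 2.14Q → Q* = 11.4796.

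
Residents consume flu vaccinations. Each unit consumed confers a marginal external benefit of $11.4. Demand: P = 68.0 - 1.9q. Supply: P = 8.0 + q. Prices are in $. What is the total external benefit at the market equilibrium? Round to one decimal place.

$235.9

Market equilibrium (private): 8.0 + q = 68.0 - 1.9q → q_m = 20.6897.
Total external benefit = MEB × q_m = 11.4 × 20.6897 = 235.8626.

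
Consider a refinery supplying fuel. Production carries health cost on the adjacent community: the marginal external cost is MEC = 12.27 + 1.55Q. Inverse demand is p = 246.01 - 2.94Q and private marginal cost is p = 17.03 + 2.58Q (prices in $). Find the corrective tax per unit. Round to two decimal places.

Social marginal cost = private MC + MEC = 29.30 + 4.13Q.
Set SMC = demand: 29.30 + 4.13Q = 246.01 - 2.94Q → Q* = 30.6521.
The Pigouvian tax equals MEC at Q*: 12.27 + 1.55×30.6521 = 59.7808.

tax = $59.78 per unit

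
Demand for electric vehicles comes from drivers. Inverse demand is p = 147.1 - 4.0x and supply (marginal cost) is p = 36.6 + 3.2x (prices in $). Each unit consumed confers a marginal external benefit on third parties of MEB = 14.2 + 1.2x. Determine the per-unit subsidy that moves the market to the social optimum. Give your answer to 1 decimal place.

subsidy = $39.1 per unit

Social marginal benefit = demand + MEB = 161.3 - 2.8x.
Set SMB = MC: 161.3 - 2.8x = 36.6 + 3.2x → x* = 20.7833.
The Pigouvian subsidy equals MEB at x*: 14.2 + 1.2×20.7833 = 39.1400.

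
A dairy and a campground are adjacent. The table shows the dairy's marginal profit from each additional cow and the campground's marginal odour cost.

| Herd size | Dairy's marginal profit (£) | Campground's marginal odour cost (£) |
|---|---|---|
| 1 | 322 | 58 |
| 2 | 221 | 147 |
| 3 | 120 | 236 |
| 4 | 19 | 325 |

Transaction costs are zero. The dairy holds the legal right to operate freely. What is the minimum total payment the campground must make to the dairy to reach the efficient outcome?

Left alone the dairy would choose level 4 (marginal profit stays positive).
Efficient level: k* = 2 (marginal profit ≥ marginal odour cost through 2).
The campground must at least cover the dairy's forgone profit from cutting 4→2: 120 + 19 = 139.

£139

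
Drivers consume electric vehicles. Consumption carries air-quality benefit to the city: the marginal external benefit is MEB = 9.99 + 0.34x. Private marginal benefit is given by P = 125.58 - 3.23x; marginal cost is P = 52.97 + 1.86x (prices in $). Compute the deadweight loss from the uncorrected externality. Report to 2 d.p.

DWL = $23.18

Market equilibrium (private): 52.97 + 1.86x = 125.58 - 3.23x → x_m = 14.2652.
Social marginal benefit = demand + MEB = 135.57 - 2.89x.
Set SMB = MC: 135.57 - 2.89x = 52.97 + 1.86x → x* = 17.3895.
The loss is the area between SMB and MC from x* to x_m; with linear curves that's a triangle of height MEB(x_m).
DWL = ½ × 3.1243 × 14.8402 = 23.1826.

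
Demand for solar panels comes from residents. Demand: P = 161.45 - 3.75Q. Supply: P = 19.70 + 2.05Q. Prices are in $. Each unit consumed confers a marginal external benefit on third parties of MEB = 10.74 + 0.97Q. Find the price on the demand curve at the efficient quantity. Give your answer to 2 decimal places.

P = $43.06

Social marginal benefit = demand + MEB = 172.19 - 2.78Q.
Set SMB = MC: 172.19 - 2.78Q = 19.70 + 2.05Q → Q* = 31.5714.
Consumer price on the demand curve at Q*: 161.45 − 3.75×31.5714 = 43.0573.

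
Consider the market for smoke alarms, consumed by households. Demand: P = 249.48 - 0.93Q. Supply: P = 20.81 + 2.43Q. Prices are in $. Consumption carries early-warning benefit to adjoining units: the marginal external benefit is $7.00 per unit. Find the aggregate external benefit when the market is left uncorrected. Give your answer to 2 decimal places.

$476.40

Market equilibrium (private): 20.81 + 2.43Q = 249.48 - 0.93Q → Q_m = 68.0565.
Total external benefit = MEB × Q_m = 7.00 × 68.0565 = 476.3955.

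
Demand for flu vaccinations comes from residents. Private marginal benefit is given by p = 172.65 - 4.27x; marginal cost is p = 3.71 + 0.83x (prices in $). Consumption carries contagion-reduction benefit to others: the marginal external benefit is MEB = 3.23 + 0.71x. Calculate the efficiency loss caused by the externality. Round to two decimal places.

DWL = $81.49

Market equilibrium (private): 3.71 + 0.83x = 172.65 - 4.27x → x_m = 33.1255.
Social marginal benefit = demand + MEB = 175.88 - 3.56x.
Set SMB = MC: 175.88 - 3.56x = 3.71 + 0.83x → x* = 39.2187.
Height of the DWL triangle at x_m is SMB(x_m) − MC(x_m) = MEB(x_m) = 26.7491.
DWL = ½ × 6.0932 × 26.7491 = 81.4938.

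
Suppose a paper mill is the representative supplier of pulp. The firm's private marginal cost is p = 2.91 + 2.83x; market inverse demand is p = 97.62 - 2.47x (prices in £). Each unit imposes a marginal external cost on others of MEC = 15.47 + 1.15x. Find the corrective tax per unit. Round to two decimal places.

tax = £29.60 per unit

Social marginal cost = private MC + MEC = 18.38 + 3.98x.
Set SMC = demand: 18.38 + 3.98x = 97.62 - 2.47x → x* = 12.2853.
The Pigouvian tax equals MEC at x*: 15.47 + 1.15×12.2853 = 29.5981.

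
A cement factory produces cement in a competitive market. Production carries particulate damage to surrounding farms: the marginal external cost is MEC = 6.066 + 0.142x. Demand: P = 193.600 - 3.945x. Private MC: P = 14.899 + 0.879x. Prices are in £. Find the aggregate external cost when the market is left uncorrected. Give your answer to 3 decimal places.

£322.141

Market equilibrium (private): 14.899 + 0.879x = 193.600 - 3.945x → x_m = 37.0442.
Total external cost = ∫₀^{x_m} (6.066 + 0.142x) dx = 6.066×37.0442 + ½×0.142×37.0442² = 322.1415.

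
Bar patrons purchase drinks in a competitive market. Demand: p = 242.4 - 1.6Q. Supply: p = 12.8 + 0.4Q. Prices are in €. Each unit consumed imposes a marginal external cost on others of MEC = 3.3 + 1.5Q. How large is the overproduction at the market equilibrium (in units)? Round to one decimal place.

50.1 units

Market equilibrium (private): 12.8 + 0.4Q = 242.4 - 1.6Q → Q_m = 114.8000.
Social marginal benefit = demand − MEC = 239.1 - 3.1Q.
Set SMB = MC: 239.1 - 3.1Q = 12.8 + 0.4Q → Q* = 64.6571.
Gap = |114.8000 − 64.6571| = 50.1429.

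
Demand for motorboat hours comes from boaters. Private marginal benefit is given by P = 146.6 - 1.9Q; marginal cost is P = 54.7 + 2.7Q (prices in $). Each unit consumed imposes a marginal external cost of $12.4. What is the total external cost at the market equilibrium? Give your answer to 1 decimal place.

$247.7

Market equilibrium (private): 54.7 + 2.7Q = 146.6 - 1.9Q → Q_m = 19.9783.
Total external cost = MEC × Q_m = 12.4 × 19.9783 = 247.7309.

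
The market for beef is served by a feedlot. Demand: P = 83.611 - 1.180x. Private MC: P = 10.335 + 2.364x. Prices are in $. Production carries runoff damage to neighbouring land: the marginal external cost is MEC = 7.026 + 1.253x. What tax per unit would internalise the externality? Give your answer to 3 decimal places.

tax = $24.331 per unit

Social marginal cost = private MC + MEC = 17.361 + 3.617x.
Set SMC = demand: 17.361 + 3.617x = 83.611 - 1.180x → x* = 13.8107.
The Pigouvian tax equals MEC at x*: 7.026 + 1.253×13.8107 = 24.3308.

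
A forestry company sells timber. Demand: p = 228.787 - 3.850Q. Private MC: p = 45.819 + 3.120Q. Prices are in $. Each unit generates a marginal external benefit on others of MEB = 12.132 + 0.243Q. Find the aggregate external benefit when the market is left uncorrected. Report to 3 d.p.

Market equilibrium (private): 45.819 + 3.120Q = 228.787 - 3.850Q → Q_m = 26.2508.
Total external benefit = ∫₀^{Q_m} (12.132 + 0.243Q) dQ = 12.132×26.2508 + ½×0.243×26.2508² = 402.2009.

$402.201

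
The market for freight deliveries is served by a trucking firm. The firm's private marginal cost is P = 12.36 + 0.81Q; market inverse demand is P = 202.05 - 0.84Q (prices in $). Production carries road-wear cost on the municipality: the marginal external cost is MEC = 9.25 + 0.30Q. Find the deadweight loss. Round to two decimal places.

DWL = $490.54

Market equilibrium (private): 12.36 + 0.81Q = 202.05 - 0.84Q → Q_m = 114.9636.
Social marginal cost = private MC + MEC = 21.61 + 1.11Q.
Set SMC = demand: 21.61 + 1.11Q = 202.05 - 0.84Q → Q* = 92.5333.
Height of the DWL triangle at Q_m is SMC(Q_m) − demand(Q_m) = MEC(Q_m) = 43.7391.
DWL = ½ × 22.4303 × 43.7391 = 490.5406.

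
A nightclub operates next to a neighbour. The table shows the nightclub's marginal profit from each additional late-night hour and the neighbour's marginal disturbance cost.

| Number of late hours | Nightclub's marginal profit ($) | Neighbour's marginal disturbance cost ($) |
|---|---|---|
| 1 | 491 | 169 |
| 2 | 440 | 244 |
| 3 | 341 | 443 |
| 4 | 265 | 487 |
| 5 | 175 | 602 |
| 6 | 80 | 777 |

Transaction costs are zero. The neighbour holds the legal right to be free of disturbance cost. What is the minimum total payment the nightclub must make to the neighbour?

$413

Efficient level: marginal profit ≥ marginal disturbance cost through level 2, so k* = 2.
With the neighbour holding the right, the nightclub must at least compensate total damage at k*: 169 + 244 = 413.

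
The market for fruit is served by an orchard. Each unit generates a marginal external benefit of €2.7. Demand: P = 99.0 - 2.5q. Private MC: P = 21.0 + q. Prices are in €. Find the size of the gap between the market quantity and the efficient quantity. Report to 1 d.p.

Market equilibrium (private): 21.0 + q = 99.0 - 2.5q → q_m = 22.2857.
Social marginal cost = private MC − MEB = 18.3 + q.
Set SMC = demand: 18.3 + q = 99.0 - 2.5q → q* = 23.0571.
Gap = |22.2857 − 23.0571| = 0.7714.

0.8 units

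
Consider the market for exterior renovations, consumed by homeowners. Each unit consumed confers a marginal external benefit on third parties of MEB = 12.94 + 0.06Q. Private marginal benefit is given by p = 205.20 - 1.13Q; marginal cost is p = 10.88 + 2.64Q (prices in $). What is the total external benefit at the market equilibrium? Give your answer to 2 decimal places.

$746.68

Market equilibrium (private): 10.88 + 2.64Q = 205.20 - 1.13Q → Q_m = 51.5438.
Total external benefit = ∫₀^{Q_m} (12.94 + 0.06Q) dQ = 12.94×51.5438 + ½×0.06×51.5438² = 746.6797.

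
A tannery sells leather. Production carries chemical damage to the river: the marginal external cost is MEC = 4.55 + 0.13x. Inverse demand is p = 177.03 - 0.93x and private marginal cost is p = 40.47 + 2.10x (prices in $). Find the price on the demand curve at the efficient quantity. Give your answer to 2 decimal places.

Social marginal cost = private MC + MEC = 45.02 + 2.23x.
Set SMC = demand: 45.02 + 2.23x = 177.03 - 0.93x → x* = 41.7753.
Consumer price on the demand curve at x*: 177.03 − 0.93×41.7753 = 138.1790.

P = $138.18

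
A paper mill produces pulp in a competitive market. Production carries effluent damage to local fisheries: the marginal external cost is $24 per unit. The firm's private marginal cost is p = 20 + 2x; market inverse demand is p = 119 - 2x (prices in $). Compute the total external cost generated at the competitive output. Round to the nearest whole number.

Market equilibrium (private): 20 + 2x = 119 - 2x → x_m = 24.7500.
Total external cost = MEC × x_m = 24 × 24.7500 = 594.0000.

$594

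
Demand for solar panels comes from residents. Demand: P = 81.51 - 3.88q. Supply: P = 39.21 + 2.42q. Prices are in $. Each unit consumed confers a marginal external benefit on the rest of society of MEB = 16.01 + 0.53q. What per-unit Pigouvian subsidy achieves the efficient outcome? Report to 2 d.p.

subsidy = $21.37 per unit

Social marginal benefit = demand + MEB = 97.52 - 3.35q.
Set SMB = MC: 97.52 - 3.35q = 39.21 + 2.42q → q* = 10.1057.
The Pigouvian subsidy equals MEB at q*: 16.01 + 0.53×10.1057 = 21.3660.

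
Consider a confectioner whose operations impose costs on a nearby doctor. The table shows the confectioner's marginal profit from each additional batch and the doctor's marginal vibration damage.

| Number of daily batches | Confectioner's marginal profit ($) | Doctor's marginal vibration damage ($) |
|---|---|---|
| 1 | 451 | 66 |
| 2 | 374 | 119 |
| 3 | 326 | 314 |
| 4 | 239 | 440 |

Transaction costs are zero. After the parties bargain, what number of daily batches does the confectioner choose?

3

Bargaining reaches the level where marginal profit last exceeds marginal vibration damage.
That holds through level 3 (326 ≥ 314) but not at 4 (239 < 440).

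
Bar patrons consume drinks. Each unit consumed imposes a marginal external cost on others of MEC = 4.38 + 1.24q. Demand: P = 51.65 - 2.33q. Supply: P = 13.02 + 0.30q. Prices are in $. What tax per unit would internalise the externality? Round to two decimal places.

Social marginal benefit = demand − MEC = 47.27 - 3.57q.
Set SMB = MC: 47.27 - 3.57q = 13.02 + 0.30q → q* = 8.8501.
The Pigouvian tax equals MEC at q*: 4.38 + 1.24×8.8501 = 15.3541.

tax = $15.35 per unit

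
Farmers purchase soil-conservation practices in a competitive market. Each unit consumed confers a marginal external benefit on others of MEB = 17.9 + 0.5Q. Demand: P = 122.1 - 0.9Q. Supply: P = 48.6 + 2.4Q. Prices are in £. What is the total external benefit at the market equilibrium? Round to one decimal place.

Market equilibrium (private): 48.6 + 2.4Q = 122.1 - 0.9Q → Q_m = 22.2727.
Total external benefit = ∫₀^{Q_m} (17.9 + 0.5Q) dQ = 17.9×22.2727 + ½×0.5×22.2727² = 522.6996.

£522.7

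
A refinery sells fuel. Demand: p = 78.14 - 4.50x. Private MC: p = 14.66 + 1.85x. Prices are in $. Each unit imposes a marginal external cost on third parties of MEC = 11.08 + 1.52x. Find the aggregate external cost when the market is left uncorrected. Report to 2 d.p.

$186.72

Market equilibrium (private): 14.66 + 1.85x = 78.14 - 4.50x → x_m = 9.9969.
Total external cost = ∫₀^{x_m} (11.08 + 1.52x) dx = 11.08×9.9969 + ½×1.52×9.9969² = 186.7185.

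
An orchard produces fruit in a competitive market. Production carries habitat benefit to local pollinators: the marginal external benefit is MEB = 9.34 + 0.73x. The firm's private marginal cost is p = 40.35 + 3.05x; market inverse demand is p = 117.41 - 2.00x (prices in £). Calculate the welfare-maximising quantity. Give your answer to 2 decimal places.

x* = 20.00

Social marginal cost = private MC − MEB = 31.01 + 2.32x.
Set SMC = demand: 31.01 + 2.32x = 117.41 - 2.00x → x* = 20.0000.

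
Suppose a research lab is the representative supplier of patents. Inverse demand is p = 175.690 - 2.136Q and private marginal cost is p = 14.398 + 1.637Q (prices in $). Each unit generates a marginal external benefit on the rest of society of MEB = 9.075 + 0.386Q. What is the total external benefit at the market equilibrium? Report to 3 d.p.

Market equilibrium (private): 14.398 + 1.637Q = 175.690 - 2.136Q → Q_m = 42.7490.
Total external benefit = ∫₀^{Q_m} (9.075 + 0.386Q) dQ = 9.075×42.7490 + ½×0.386×42.7490² = 740.6502.

$740.650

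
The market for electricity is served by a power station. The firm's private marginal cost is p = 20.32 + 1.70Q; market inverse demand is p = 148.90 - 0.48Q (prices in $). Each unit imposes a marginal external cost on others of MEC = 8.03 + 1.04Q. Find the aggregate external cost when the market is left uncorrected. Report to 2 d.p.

Market equilibrium (private): 20.32 + 1.70Q = 148.90 - 0.48Q → Q_m = 58.9817.
Total external cost = ∫₀^{Q_m} (8.03 + 1.04Q) dQ = 8.03×58.9817 + ½×1.04×58.9817² = 2282.6203.

$2282.62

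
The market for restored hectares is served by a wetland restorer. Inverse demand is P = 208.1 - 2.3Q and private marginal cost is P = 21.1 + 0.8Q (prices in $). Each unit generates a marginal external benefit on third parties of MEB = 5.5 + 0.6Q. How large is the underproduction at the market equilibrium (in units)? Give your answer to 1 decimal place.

16.7 units

Market equilibrium (private): 21.1 + 0.8Q = 208.1 - 2.3Q → Q_m = 60.3226.
Social marginal cost = private MC − MEB = 15.6 + 0.2Q.
Set SMC = demand: 15.6 + 0.2Q = 208.1 - 2.3Q → Q* = 77.0000.
Gap = |60.3226 − 77.0000| = 16.6774.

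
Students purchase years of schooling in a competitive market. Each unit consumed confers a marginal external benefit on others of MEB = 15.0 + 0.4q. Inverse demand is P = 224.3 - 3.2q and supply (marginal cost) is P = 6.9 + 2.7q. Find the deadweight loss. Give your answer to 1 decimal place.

Market equilibrium (private): 6.9 + 2.7q = 224.3 - 3.2q → q_m = 36.8475.
Social marginal benefit = demand + MEB = 239.3 - 2.8q.
Set SMB = MC: 239.3 - 2.8q = 6.9 + 2.7q → q* = 42.2545.
Height of the DWL triangle at q_m is SMB(q_m) − MC(q_m) = MEB(q_m) = 29.7390.
DWL = ½ × 5.4070 × 29.7390 = 80.3994.

DWL = 80.4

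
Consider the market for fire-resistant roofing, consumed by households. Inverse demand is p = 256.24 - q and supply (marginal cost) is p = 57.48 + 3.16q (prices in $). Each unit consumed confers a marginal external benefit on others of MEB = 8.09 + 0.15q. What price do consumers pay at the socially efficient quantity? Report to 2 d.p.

Social marginal benefit = demand + MEB = 264.33 - 0.85q.
Set SMB = MC: 264.33 - 0.85q = 57.48 + 3.16q → q* = 51.5835.
Consumer price on the demand curve at q*: 256.24 − 1.00×51.5835 = 204.6565.

P = $204.66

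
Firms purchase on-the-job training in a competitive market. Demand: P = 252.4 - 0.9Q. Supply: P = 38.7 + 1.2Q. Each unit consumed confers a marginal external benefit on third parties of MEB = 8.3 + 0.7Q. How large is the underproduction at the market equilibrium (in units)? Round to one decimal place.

Market equilibrium (private): 38.7 + 1.2Q = 252.4 - 0.9Q → Q_m = 101.7619.
Social marginal benefit = demand + MEB = 260.7 - 0.2Q.
Set SMB = MC: 260.7 - 0.2Q = 38.7 + 1.2Q → Q* = 158.5714.
Gap = |101.7619 − 158.5714| = 56.8095.

56.8 units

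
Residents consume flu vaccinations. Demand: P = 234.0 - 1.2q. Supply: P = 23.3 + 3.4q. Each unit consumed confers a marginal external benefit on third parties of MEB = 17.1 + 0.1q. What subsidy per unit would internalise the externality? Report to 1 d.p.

subsidy = 22.2 per unit

Social marginal benefit = demand + MEB = 251.1 - 1.1q.
Set SMB = MC: 251.1 - 1.1q = 23.3 + 3.4q → q* = 50.6222.
The Pigouvian subsidy equals MEB at q*: 17.1 + 0.1×50.6222 = 22.1622.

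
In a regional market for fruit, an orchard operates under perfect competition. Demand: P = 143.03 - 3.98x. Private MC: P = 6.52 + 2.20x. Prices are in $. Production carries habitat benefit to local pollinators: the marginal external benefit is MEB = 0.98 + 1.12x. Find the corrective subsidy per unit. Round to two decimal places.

subsidy = $31.41 per unit

Social marginal cost = private MC − MEB = 5.54 + 1.08x.
Set SMC = demand: 5.54 + 1.08x = 143.03 - 3.98x → x* = 27.1719.
The Pigouvian subsidy equals MEB at x*: 0.98 + 1.12×27.1719 = 31.4125.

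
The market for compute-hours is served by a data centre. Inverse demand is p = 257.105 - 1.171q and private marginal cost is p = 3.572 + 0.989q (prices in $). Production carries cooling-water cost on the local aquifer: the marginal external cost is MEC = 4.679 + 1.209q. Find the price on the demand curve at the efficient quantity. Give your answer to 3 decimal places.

Social marginal cost = private MC + MEC = 8.251 + 2.198q.
Set SMC = demand: 8.251 + 2.198q = 257.105 - 1.171q → q* = 73.8658.
Consumer price on the demand curve at q*: 257.105 − 1.171×73.8658 = 170.6081.

P = $170.608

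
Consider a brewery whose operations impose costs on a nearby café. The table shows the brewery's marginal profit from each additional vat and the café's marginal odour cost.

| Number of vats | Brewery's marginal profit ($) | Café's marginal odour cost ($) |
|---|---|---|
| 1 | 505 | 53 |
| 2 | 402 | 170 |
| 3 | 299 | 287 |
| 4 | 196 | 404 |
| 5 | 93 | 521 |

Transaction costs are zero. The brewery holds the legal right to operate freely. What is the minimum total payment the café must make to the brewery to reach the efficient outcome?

Left alone the brewery would choose level 5 (marginal profit stays positive).
Efficient level: k* = 3 (marginal profit ≥ marginal odour cost through 3).
The café must at least cover the brewery's forgone profit from cutting 5→3: 196 + 93 = 289.

$289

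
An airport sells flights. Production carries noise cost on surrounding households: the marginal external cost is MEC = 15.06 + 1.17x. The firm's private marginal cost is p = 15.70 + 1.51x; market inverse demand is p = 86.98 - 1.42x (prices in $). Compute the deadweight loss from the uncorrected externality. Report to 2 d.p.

Market equilibrium (private): 15.70 + 1.51x = 86.98 - 1.42x → x_m = 24.3276.
Social marginal cost = private MC + MEC = 30.76 + 2.68x.
Set SMC = demand: 30.76 + 2.68x = 86.98 - 1.42x → x* = 13.7122.
The loss is the area between SMC and demand from x* to x_m; with linear curves that's a triangle of height MEC(x_m).
DWL = ½ × 10.6154 × 43.5233 = 231.0086.

DWL = $231.01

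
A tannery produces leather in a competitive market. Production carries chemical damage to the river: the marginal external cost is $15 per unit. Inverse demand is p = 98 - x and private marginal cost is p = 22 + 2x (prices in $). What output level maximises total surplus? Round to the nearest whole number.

x* = 20

Social marginal cost = private MC + MEC = 37 + 2x.
Set SMC = demand: 37 + 2x = 98 - x → x* = 20.3333.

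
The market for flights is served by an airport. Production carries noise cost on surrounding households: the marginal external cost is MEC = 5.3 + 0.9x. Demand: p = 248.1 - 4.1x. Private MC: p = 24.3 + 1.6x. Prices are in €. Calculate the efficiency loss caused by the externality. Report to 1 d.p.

Market equilibrium (private): 24.3 + 1.6x = 248.1 - 4.1x → x_m = 39.2632.
Social marginal cost = private MC + MEC = 29.6 + 2.5x.
Set SMC = demand: 29.6 + 2.5x = 248.1 - 4.1x → x* = 33.1061.
Between x* and x_m the wedge SMC − demand runs linearly from 0 to MEC(x_m), so the loss is a triangle.
DWL = ½ × 6.1571 × 40.6368 = 125.1024.

DWL = €125.1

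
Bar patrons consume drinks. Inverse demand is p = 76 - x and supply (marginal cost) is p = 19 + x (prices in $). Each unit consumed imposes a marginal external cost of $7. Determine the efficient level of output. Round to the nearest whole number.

Social marginal benefit = demand − MEC = 69 - x.
Set SMB = MC: 69 - x = 19 + x → x* = 25.0000.

x* = 25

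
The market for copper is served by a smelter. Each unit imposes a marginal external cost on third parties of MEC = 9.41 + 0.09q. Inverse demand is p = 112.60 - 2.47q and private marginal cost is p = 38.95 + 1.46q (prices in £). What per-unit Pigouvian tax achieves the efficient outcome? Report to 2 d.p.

Social marginal cost = private MC + MEC = 48.36 + 1.55q.
Set SMC = demand: 48.36 + 1.55q = 112.60 - 2.47q → q* = 15.9801.
The Pigouvian tax equals MEC at q*: 9.41 + 0.09×15.9801 = 10.8482.

tax = £10.85 per unit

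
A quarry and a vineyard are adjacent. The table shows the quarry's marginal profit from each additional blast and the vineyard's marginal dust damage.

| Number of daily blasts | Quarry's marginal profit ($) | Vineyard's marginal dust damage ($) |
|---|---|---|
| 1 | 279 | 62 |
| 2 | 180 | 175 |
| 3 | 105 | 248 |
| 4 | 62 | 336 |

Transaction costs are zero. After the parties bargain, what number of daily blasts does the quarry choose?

2

Bargaining reaches the level where marginal profit last exceeds marginal dust damage.
That holds through level 2 (180 ≥ 175) but not at 3 (105 < 248).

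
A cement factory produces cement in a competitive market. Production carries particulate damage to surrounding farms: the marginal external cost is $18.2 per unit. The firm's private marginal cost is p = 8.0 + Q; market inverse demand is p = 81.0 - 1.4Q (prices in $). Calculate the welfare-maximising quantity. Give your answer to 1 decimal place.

Social marginal cost = private MC + MEC = 26.2 + Q.
Set SMC = demand: 26.2 + Q = 81.0 - 1.4Q → Q* = 22.8333.

Q* = 22.8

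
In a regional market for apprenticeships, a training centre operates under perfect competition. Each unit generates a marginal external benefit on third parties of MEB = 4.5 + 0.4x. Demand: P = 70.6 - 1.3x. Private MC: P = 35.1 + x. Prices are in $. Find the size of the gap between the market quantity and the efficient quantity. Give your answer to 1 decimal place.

5.6 units

Market equilibrium (private): 35.1 + x = 70.6 - 1.3x → x_m = 15.4348.
Social marginal cost = private MC − MEB = 30.6 + 0.6x.
Set SMC = demand: 30.6 + 0.6x = 70.6 - 1.3x → x* = 21.0526.
Gap = |15.4348 − 21.0526| = 5.6178.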